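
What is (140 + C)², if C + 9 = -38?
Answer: 8649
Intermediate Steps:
C = -47 (C = -9 - 38 = -47)
(140 + C)² = (140 - 47)² = 93² = 8649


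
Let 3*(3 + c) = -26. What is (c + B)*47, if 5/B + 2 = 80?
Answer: -42535/78 ≈ -545.32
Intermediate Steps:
c = -35/3 (c = -3 + (1/3)*(-26) = -3 - 26/3 = -35/3 ≈ -11.667)
B = 5/78 (B = 5/(-2 + 80) = 5/78 ≈ 0.064103)
(c + B)*47 = (-35/3 + 5/78)*47 = -905/78*47 = -42535/78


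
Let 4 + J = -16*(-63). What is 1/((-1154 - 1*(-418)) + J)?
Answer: 1/268 ≈ 0.0037313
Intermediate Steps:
J = 1004 (J = -4 - 16*(-63) = -4 + 1008 = 1004)
1/((-1154 - 1*(-418)) + J) = 1/((-1154 - 1*(-418)) + 1004) = 1/((-1154 + 418) + 1004) = 1/(-736 + 1004) = 1/268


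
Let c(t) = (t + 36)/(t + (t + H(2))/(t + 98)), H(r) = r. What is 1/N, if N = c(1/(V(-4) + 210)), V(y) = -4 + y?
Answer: 33869/47994527 ≈ 0.00070568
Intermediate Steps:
c(t) = (36 + t)/(t + (2 + t)/(98 + t)) (c(t) = (t + 36)/(t + (t + 2)/(t + 98)) = (36 + t)/(t + (2 + t)/(98 + t)))
N = 47994527/33869 (N = (3528 + (1/((-4 - 4) + 210))**2 + 134/((-4 - 4) + 210))/(2 + (1/((-4 - 4) + 210))**2 + 99/((-4 - 4) + 210)) = (3528 + (1/(-8 + 210))**2 + 134/(-8 + 210))/(2 + (1/(-8 + 210))**2 + 99/(-8 + 210)) = (3528 + (1/202)**2 + 134/202)/(2 + (1/202)**2 + 99/202) = (3528 + (1/202)**2 + 134*(1/202))/(2 + (1/202)**2 + 99*(1/202)) = (3528 + 1/40804 + 67/101)/(2 + 1/40804 + 99/202) = (143983581/40804)/(101607/40804) = (40804/101607)*(143983581/40804) = 47994527/33869 ≈ 1417.1)
1/N = 1/(47994527/33869) = 33869/47994527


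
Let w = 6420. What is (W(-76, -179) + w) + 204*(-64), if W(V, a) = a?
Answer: -6815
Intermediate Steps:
(W(-76, -179) + w) + 204*(-64) = (-179 + 6420) + 204*(-64) = 6241 - 13056 = -6815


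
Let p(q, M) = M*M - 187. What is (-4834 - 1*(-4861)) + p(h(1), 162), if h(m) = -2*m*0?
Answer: 26084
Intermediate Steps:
h(m) = 0
p(q, M) = -187 + M**2 (p(q, M) = M**2 - 187 = -187 + M**2)
(-4834 - 1*(-4861)) + p(h(1), 162) = (-4834 - 1*(-4861)) + (-187 + 162**2) = (-4834 + 4861) + (-187 + 26244) = 27 + 26057 = 26084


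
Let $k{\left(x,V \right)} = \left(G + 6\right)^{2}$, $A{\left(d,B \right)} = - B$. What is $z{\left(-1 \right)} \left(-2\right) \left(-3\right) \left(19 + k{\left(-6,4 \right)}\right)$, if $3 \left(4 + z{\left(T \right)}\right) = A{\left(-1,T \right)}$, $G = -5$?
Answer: $-440$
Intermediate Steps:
$z{\left(T \right)} = -4 - \frac{T}{3}$ ($z{\left(T \right)} = -4 + \frac{\left(-1\right) T}{3} = -4 - \frac{T}{3}$)
$k{\left(x,V \right)} = 1$ ($k{\left(x,V \right)} = \left(-5 + 6\right)^{2} = 1^{2} = 1$)
$z{\left(-1 \right)} \left(-2\right) \left(-3\right) \left(19 + k{\left(-6,4 \right)}\right) = \left(-4 - - \frac{1}{3}\right) \left(-2\right) \left(-3\right) \left(19 + 1\right) = \left(-4 + \frac{1}{3}\right) \left(-2\right) \left(-3\right) 20 = \left(- \frac{11}{3}\right) \left(-2\right) \left(-3\right) 20 = \frac{22}{3} \left(-3\right) 20 = \left(-22\right) 20 = -440$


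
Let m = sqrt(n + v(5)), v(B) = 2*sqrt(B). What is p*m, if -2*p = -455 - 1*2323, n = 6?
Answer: 1389*sqrt(6 + 2*sqrt(5)) ≈ 4494.9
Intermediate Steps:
m = sqrt(6 + 2*sqrt(5)) ≈ 3.2361
p = 1389 (p = -(-455 - 1*2323)/2 = -(-455 - 2323)/2 = -1/2*(-2778) = 1389)
p*m = 1389*sqrt(6 + 2*sqrt(5))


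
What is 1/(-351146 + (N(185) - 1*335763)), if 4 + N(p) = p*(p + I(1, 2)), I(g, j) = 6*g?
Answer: -1/651578 ≈ -1.5347e-6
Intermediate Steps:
N(p) = -4 + p*(6 + p) (N(p) = -4 + p*(p + 6*1) = -4 + p*(p + 6) = -4 + p*(6 + p))
1/(-351146 + (N(185) - 1*335763)) = 1/(-351146 + ((-4 + 185² + 6*185) - 1*335763)) = 1/(-351146 + ((-4 + 34225 + 1110) - 335763)) = 1/(-351146 + (35331 - 335763)) = 1/(-351146 - 300432) = 1/(-651578) = -1/651578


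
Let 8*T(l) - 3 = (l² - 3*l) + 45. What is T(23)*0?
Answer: 0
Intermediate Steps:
T(l) = 6 - 3*l/8 + l²/8 (T(l) = 3/8 + ((l² - 3*l) + 45)/8 = 3/8 + (45 + l² - 3*l)/8 = 3/8 + (45/8 - 3*l/8 + l²/8) = 6 - 3*l/8 + l²/8)
T(23)*0 = (6 - 3/8*23 + (⅛)*23²)*0 = (6 - 69/8 + (⅛)*529)*0 = (6 - 69/8 + 529/8)*0 = (127/2)*0 = 0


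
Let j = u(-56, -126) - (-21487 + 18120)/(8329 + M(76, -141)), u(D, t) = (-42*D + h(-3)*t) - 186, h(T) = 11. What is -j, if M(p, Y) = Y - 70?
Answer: -6335407/8118 ≈ -780.42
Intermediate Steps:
M(p, Y) = -70 + Y
u(D, t) = -186 - 42*D + 11*t (u(D, t) = (-42*D + 11*t) - 186 = -186 - 42*D + 11*t)
j = 6335407/8118 (j = (-186 - 42*(-56) + 11*(-126)) - (-21487 + 18120)/(8329 + (-70 - 141)) = (-186 + 2352 - 1386) - (-3367)/(8329 - 211) = 780 - (-3367)/8118 = 780 - 1*(-3367/8118) = 780 + 3367/8118 = 6335407/8118 ≈ 780.42)
-j = -1*6335407/8118 = -6335407/8118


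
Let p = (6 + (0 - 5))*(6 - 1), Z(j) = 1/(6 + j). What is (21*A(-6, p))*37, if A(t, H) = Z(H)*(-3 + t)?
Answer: -6993/11 ≈ -635.73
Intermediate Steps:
p = 5 (p = (6 - 5)*5 = 1*5 = 5)
A(t, H) = (-3 + t)/(6 + H)
(21*A(-6, p))*37 = (21*((-3 - 6)/(6 + 5)))*37 = (21*(-9/11))*37 = -189/11*37 = -6993/11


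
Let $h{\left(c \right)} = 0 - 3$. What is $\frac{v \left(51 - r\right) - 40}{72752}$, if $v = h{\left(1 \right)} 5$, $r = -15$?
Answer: $- \frac{515}{36376} \approx -0.014158$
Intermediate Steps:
$h{\left(c \right)} = -3$ ($h{\left(c \right)} = 0 - 3 = -3$)
$v = -15$ ($v = \left(-3\right) 5 = -15$)
$\frac{v \left(51 - r\right) - 40}{72752} = \frac{- 15 \left(51 - -15\right) - 40}{72752} = \left(- 15 \left(51 + 15\right) - 40\right) \frac{1}{72752} = \left(\left(-15\right) 66 - 40\right) \frac{1}{72752} = \left(-990 - 40\right) \frac{1}{72752} = \left(-1030\right) \frac{1}{72752} = - \frac{515}{36376}$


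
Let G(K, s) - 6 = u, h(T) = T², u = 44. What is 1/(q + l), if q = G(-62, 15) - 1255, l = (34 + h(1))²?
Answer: 1/20 ≈ 0.050000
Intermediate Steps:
G(K, s) = 50 (G(K, s) = 6 + 44 = 50)
l = 1225 (l = (34 + 1²)² = (34 + 1)² = 35² = 1225)
q = -1205 (q = 50 - 1255 = -1205)
1/(q + l) = 1/(-1205 + 1225) = 1/20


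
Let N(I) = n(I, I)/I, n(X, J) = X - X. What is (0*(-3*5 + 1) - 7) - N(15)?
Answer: -7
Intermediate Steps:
n(X, J) = 0
N(I) = 0 (N(I) = 0/I = 0)
(0*(-3*5 + 1) - 7) - N(15) = (0*(-3*5 + 1) - 7) - 1*0 = (0*(-15 + 1) - 7) + 0 = (0*(-14) - 7) + 0 = (0 - 7) + 0 = -7 + 0 = -7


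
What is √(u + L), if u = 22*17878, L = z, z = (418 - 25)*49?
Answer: √412573 ≈ 642.32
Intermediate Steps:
z = 19257 (z = 393*49 = 19257)
L = 19257
u = 393316
√(u + L) = √(393316 + 19257) = √412573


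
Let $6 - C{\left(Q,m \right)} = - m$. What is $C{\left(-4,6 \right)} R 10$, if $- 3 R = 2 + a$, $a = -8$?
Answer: $240$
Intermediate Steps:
$C{\left(Q,m \right)} = 6 + m$ ($C{\left(Q,m \right)} = 6 - - m = 6 + m$)
$R = 2$ ($R = - \frac{2 - 8}{3} = \left(- \frac{1}{3}\right) \left(-6\right) = 2$)
$C{\left(-4,6 \right)} R 10 = \left(6 + 6\right) 2 \cdot 10 = 12 \cdot 2 \cdot 10 = 24 \cdot 10 = 240$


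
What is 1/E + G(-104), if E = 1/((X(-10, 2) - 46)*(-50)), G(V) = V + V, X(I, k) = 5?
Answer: 1842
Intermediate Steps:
G(V) = 2*V
E = 1/2050 (E = 1/((5 - 46)*(-50)) = 1/(-41*(-50)) = 1/2050 ≈ 0.00048780)
1/E + G(-104) = 1/(1/2050) + 2*(-104) = 2050 - 208 = 1842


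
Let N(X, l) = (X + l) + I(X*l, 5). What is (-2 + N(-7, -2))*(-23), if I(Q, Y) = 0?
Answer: 253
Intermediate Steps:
N(X, l) = X + l (N(X, l) = (X + l) + 0 = X + l)
(-2 + N(-7, -2))*(-23) = (-2 + (-7 - 2))*(-23) = (-2 - 9)*(-23) = -11*(-23) = 253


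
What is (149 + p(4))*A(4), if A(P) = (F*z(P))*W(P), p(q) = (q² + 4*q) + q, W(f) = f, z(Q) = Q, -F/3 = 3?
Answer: -26640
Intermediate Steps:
F = -9 (F = -3*3 = -9)
p(q) = q² + 5*q
A(P) = -9*P² (A(P) = (-9*P)*P = -9*P²)
(149 + p(4))*A(4) = (149 + 4*(5 + 4))*(-9*4²) = (149 + 4*9)*(-9*16) = (149 + 36)*(-144) = 185*(-144) = -26640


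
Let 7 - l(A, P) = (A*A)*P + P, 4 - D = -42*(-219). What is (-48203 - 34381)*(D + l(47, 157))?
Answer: 29412869688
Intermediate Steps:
D = -9194 (D = 4 - (-42)*(-219) = 4 - 1*9198 = 4 - 9198 = -9194)
l(A, P) = 7 - P - P*A**2 (l(A, P) = 7 - ((A*A)*P + P) = 7 - (A**2*P + P) = 7 - (P*A**2 + P) = 7 - (P + P*A**2) = 7 + (-P - P*A**2) = 7 - P - P*A**2)
(-48203 - 34381)*(D + l(47, 157)) = (-48203 - 34381)*(-9194 + (7 - 1*157 - 1*157*47**2)) = -82584*(-9194 + (7 - 157 - 1*157*2209)) = -82584*(-9194 + (7 - 157 - 346813)) = -82584*(-9194 - 346963) = -82584*(-356157) = 29412869688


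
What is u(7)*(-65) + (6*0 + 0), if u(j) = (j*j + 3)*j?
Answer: -23660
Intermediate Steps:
u(j) = j*(3 + j²) (u(j) = (j² + 3)*j = (3 + j²)*j = j*(3 + j²))
u(7)*(-65) + (6*0 + 0) = (7*(3 + 7²))*(-65) + (6*0 + 0) = (7*(3 + 49))*(-65) + (0 + 0) = (7*52)*(-65) + 0 = 364*(-65) + 0 = -23660 + 0 = -23660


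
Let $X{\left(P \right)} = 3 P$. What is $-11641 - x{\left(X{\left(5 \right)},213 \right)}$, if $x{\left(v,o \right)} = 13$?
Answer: $-11654$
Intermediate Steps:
$-11641 - x{\left(X{\left(5 \right)},213 \right)} = -11641 - 13 = -11654$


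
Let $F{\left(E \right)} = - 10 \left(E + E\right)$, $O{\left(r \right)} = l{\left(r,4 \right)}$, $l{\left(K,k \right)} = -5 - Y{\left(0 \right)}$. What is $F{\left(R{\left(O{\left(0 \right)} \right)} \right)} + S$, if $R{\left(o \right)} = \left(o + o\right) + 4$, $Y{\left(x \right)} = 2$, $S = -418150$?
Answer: $-417950$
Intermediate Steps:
$l{\left(K,k \right)} = -7$ ($l{\left(K,k \right)} = -5 - 2 = -7$)
$O{\left(r \right)} = -7$
$R{\left(o \right)} = 4 + 2 o$ ($R{\left(o \right)} = 2 o + 4 = 4 + 2 o$)
$F{\left(E \right)} = - 20 E$ ($F{\left(E \right)} = - 10 \cdot 2 E = - 20 E$)
$F{\left(R{\left(O{\left(0 \right)} \right)} \right)} + S = - 20 \left(4 + 2 \left(-7\right)\right) - 418150 = - 20 \left(4 - 14\right) - 418150 = \left(-20\right) \left(-10\right) - 418150 = 200 - 418150 = -417950$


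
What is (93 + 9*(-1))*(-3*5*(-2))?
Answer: 2520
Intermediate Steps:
(93 + 9*(-1))*(-3*5*(-2)) = (93 - 9)*(-15*(-2)) = 84*30 = 2520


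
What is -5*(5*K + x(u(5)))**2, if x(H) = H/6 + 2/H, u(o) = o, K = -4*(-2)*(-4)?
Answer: -22686169/180 ≈ -1.2603e+5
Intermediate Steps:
K = -32 (K = 8*(-4) = -32)
x(H) = 2/H + H/6 (x(H) = H*(1/6) + 2/H = H/6 + 2/H = 2/H + H/6)
-5*(5*K + x(u(5)))**2 = -5*(5*(-32) + (2/5 + (1/6)*5))**2 = -5*(-160 + (2*(1/5) + 5/6))**2 = -5*(-160 + (2/5 + 5/6))**2 = -5*(-160 + 37/30)**2 = -5*(-4763/30)**2 = -5*22686169/900 = -22686169/180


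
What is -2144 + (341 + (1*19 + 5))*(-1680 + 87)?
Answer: -583589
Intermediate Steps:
-2144 + (341 + (1*19 + 5))*(-1680 + 87) = -2144 + (341 + (19 + 5))*(-1593) = -2144 + (341 + 24)*(-1593) = -2144 + 365*(-1593) = -2144 - 581445 = -583589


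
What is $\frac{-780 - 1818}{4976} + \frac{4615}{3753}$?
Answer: $\frac{6606973}{9337464} \approx 0.70758$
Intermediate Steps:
$\frac{-780 - 1818}{4976} + \frac{4615}{3753} = \left(-780 - 1818\right) \frac{1}{4976} + 4615 \cdot \frac{1}{3753} = \left(-2598\right) \frac{1}{4976} + \frac{4615}{3753} = - \frac{1299}{2488} + \frac{4615}{3753} = \frac{6606973}{9337464}$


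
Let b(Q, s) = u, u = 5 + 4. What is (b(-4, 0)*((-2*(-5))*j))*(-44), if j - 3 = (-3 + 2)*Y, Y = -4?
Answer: -27720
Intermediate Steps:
j = 7 (j = 3 + (-3 + 2)*(-4) = 3 - 1*(-4) = 3 + 4 = 7)
u = 9
b(Q, s) = 9
(b(-4, 0)*((-2*(-5))*j))*(-44) = (9*(-2*(-5)*7))*(-44) = (9*(10*7))*(-44) = (9*70)*(-44) = 630*(-44) = -27720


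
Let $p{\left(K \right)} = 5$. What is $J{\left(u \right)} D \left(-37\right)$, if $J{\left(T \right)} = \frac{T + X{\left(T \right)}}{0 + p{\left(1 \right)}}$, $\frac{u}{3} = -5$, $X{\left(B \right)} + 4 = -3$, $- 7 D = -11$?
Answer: $\frac{8954}{35} \approx 255.83$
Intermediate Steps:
$D = \frac{11}{7}$ ($D = \left(- \frac{1}{7}\right) \left(-11\right) = \frac{11}{7} \approx 1.5714$)
$X{\left(B \right)} = -7$ ($X{\left(B \right)} = -4 - 3 = -7$)
$u = -15$ ($u = 3 \left(-5\right) = -15$)
$J{\left(T \right)} = - \frac{7}{5} + \frac{T}{5}$ ($J{\left(T \right)} = \frac{T - 7}{0 + 5} = \frac{-7 + T}{5} = \left(-7 + T\right) \frac{1}{5} = - \frac{7}{5} + \frac{T}{5}$)
$J{\left(u \right)} D \left(-37\right) = \left(- \frac{7}{5} + \frac{1}{5} \left(-15\right)\right) \frac{11}{7} \left(-37\right) = \left(- \frac{7}{5} - 3\right) \frac{11}{7} \left(-37\right) = \left(- \frac{22}{5}\right) \frac{11}{7} \left(-37\right) = \left(- \frac{242}{35}\right) \left(-37\right) = \frac{8954}{35}$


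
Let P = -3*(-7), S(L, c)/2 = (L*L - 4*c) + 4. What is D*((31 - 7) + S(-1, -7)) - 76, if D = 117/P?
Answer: 2978/7 ≈ 425.43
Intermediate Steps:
S(L, c) = 8 - 8*c + 2*L**2 (S(L, c) = 2*((L*L - 4*c) + 4) = 2*((L**2 - 4*c) + 4) = 2*(4 + L**2 - 4*c) = 8 - 8*c + 2*L**2)
P = 21
D = 39/7 (D = 117/21 = 117*(1/21) = 39/7 ≈ 5.5714)
D*((31 - 7) + S(-1, -7)) - 76 = 39*((31 - 7) + (8 - 8*(-7) + 2*(-1)**2))/7 - 76 = 39*(24 + (8 + 56 + 2*1))/7 - 76 = 39*(24 + (8 + 56 + 2))/7 - 76 = 39*(24 + 66)/7 - 76 = (39/7)*90 - 76 = 3510/7 - 76 = 2978/7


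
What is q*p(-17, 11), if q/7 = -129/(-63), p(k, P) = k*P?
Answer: -8041/3 ≈ -2680.3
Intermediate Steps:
p(k, P) = P*k
q = 43/3 (q = 7*(-129/(-63)) = 7*(-129*(-1/63)) = 7*(43/21) = 43/3 ≈ 14.333)
q*p(-17, 11) = 43*(11*(-17))/3 = (43/3)*(-187) = -8041/3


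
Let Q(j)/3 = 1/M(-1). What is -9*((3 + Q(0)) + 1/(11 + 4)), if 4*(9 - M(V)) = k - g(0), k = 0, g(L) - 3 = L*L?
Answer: -1974/65 ≈ -30.369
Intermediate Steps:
g(L) = 3 + L² (g(L) = 3 + L*L = 3 + L²)
M(V) = 39/4 (M(V) = 9 - (0 - (3 + 0²))/4 = 9 - (0 - (3 + 0))/4 = 9 - (0 - 1*3)/4 = 9 - (0 - 3)/4 = 9 - ¼*(-3) = 9 + ¾ = 39/4)
Q(j) = 4/13 (Q(j) = 3/(39/4) = 3*(4/39) = 4/13)
-9*((3 + Q(0)) + 1/(11 + 4)) = -9*((3 + 4/13) + 1/(11 + 4)) = -9*(43/13 + 1/15) = -9*658/195 = -1974/65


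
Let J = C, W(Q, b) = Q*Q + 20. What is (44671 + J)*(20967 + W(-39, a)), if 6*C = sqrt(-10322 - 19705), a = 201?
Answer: 1005454868 + 11254*I*sqrt(30027)/3 ≈ 1.0055e+9 + 6.5004e+5*I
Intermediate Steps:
W(Q, b) = 20 + Q**2 (W(Q, b) = Q**2 + 20 = 20 + Q**2)
C = I*sqrt(30027)/6 (C = sqrt(-10322 - 19705)/6 = sqrt(-30027)/6 = (I*sqrt(30027))/6 = I*sqrt(30027)/6 ≈ 28.88*I)
J = I*sqrt(30027)/6 ≈ 28.88*I
(44671 + J)*(20967 + W(-39, a)) = (44671 + I*sqrt(30027)/6)*(20967 + (20 + (-39)**2)) = (44671 + I*sqrt(30027)/6)*(20967 + (20 + 1521)) = (44671 + I*sqrt(30027)/6)*(20967 + 1541) = (44671 + I*sqrt(30027)/6)*22508 = 1005454868 + 11254*I*sqrt(30027)/3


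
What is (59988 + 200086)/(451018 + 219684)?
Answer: 130037/335351 ≈ 0.38776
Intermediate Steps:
(59988 + 200086)/(451018 + 219684) = 260074/670702 = 260074*(1/670702) = 130037/335351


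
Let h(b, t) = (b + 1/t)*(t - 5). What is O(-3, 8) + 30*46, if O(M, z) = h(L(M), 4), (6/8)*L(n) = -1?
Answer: 16573/12 ≈ 1381.1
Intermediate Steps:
L(n) = -4/3 (L(n) = (4/3)*(-1) = -4/3)
h(b, t) = (-5 + t)*(b + 1/t) (h(b, t) = (b + 1/t)*(-5 + t) = (-5 + t)*(b + 1/t))
O(M, z) = 13/12 (O(M, z) = 1 - 5*(-4/3) - 5/4 - 4/3*4 = 1 + 20/3 - 5*1/4 - 16/3 = 1 + 20/3 - 5/4 - 16/3 = 13/12)
O(-3, 8) + 30*46 = 13/12 + 30*46 = 13/12 + 1380 = 16573/12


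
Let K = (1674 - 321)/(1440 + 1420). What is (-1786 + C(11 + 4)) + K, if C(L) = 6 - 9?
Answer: -465017/260 ≈ -1788.5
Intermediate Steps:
C(L) = -3
K = 123/260 (K = 1353/2860 = 1353*(1/2860) = 123/260 ≈ 0.47308)
(-1786 + C(11 + 4)) + K = (-1786 - 3) + 123/260 = -1789 + 123/260 = -465017/260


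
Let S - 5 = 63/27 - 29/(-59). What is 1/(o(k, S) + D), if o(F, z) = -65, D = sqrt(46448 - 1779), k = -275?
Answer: 65/40444 + sqrt(44669)/40444 ≈ 0.0068329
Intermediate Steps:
D = sqrt(44669) ≈ 211.35
S = 1385/177 (S = 5 + (63/27 - 29/(-59)) = 5 + (63*(1/27) - 29*(-1/59)) = 5 + (7/3 + 29/59) = 5 + 500/177 = 1385/177 ≈ 7.8249)
1/(o(k, S) + D) = 1/(-65 + sqrt(44669))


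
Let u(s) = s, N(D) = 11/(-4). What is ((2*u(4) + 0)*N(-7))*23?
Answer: -506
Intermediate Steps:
N(D) = -11/4 (N(D) = 11*(-1/4) = -11/4)
((2*u(4) + 0)*N(-7))*23 = ((2*4 + 0)*(-11/4))*23 = ((8 + 0)*(-11/4))*23 = (8*(-11/4))*23 = -22*23 = -506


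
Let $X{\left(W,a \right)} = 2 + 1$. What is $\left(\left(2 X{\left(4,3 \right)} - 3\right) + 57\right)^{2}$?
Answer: $3600$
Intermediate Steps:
$X{\left(W,a \right)} = 3$
$\left(\left(2 X{\left(4,3 \right)} - 3\right) + 57\right)^{2} = \left(\left(2 \cdot 3 - 3\right) + 57\right)^{2} = \left(\left(6 - 3\right) + 57\right)^{2} = \left(3 + 57\right)^{2} = 60^{2} = 3600$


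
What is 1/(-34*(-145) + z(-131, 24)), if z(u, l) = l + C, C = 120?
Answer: 1/5074 ≈ 0.00019708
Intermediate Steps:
z(u, l) = 120 + l (z(u, l) = l + 120 = 120 + l)
1/(-34*(-145) + z(-131, 24)) = 1/(-34*(-145) + (120 + 24)) = 1/(4930 + 144) = 1/5074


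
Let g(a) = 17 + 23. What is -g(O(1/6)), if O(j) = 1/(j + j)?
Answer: -40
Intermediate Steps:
O(j) = 1/(2*j)
g(a) = 40
-g(O(1/6)) = -1*40 = -40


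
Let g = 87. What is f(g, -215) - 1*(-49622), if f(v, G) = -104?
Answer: 49518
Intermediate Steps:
f(g, -215) - 1*(-49622) = -104 - 1*(-49622) = -104 + 49622 = 49518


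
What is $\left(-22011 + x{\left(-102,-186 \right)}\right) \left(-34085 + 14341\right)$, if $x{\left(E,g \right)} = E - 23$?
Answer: $437053184$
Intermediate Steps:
$x{\left(E,g \right)} = -23 + E$ ($x{\left(E,g \right)} = E - 23 = -23 + E$)
$\left(-22011 + x{\left(-102,-186 \right)}\right) \left(-34085 + 14341\right) = \left(-22011 - 125\right) \left(-34085 + 14341\right) = \left(-22011 - 125\right) \left(-19744\right) = \left(-22136\right) \left(-19744\right) = 437053184$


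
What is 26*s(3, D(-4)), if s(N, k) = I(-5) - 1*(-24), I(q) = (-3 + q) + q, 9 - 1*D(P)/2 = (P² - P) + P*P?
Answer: 286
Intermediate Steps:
D(P) = 18 - 4*P² + 2*P (D(P) = 18 - 2*((P² - P) + P*P) = 18 - 2*((P² - P) + P²) = 18 - 2*(-P + 2*P²) = 18 + (-4*P² + 2*P) = 18 - 4*P² + 2*P)
I(q) = -3 + 2*q
s(N, k) = 11 (s(N, k) = (-3 + 2*(-5)) - 1*(-24) = (-3 - 10) + 24 = -13 + 24 = 11)
26*s(3, D(-4)) = 26*11 = 286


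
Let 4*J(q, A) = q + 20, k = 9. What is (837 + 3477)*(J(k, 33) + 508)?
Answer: 4445577/2 ≈ 2.2228e+6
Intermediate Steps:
J(q, A) = 5 + q/4 (J(q, A) = (q + 20)/4 = (20 + q)/4 = 5 + q/4)
(837 + 3477)*(J(k, 33) + 508) = (837 + 3477)*((5 + (1/4)*9) + 508) = 4314*((5 + 9/4) + 508) = 4314*(29/4 + 508) = 4314*(2061/4) = 4445577/2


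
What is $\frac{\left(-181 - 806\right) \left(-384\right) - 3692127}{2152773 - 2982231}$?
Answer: $\frac{1104373}{276486} \approx 3.9943$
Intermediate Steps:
$\frac{\left(-181 - 806\right) \left(-384\right) - 3692127}{2152773 - 2982231} = \frac{\left(-987\right) \left(-384\right) - 3692127}{-829458} = \left(379008 - 3692127\right) \left(- \frac{1}{829458}\right) = \left(-3313119\right) \left(- \frac{1}{829458}\right) = \frac{1104373}{276486}$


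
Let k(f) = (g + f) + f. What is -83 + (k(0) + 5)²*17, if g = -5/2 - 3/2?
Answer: -66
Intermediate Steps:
g = -4 (g = -5*½ - 3*½ = -5/2 - 3/2 = -4)
k(f) = -4 + 2*f (k(f) = (-4 + f) + f = -4 + 2*f)
-83 + (k(0) + 5)²*17 = -83 + ((-4 + 2*0) + 5)²*17 = -83 + ((-4 + 0) + 5)²*17 = -83 + (-4 + 5)²*17 = -83 + 1²*17 = -83 + 1*17 = -83 + 17 = -66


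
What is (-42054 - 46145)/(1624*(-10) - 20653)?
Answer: 88199/36893 ≈ 2.3907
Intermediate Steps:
(-42054 - 46145)/(1624*(-10) - 20653) = -88199/(-16240 - 20653) = -88199/(-36893) = -88199*(-1/36893) = 88199/36893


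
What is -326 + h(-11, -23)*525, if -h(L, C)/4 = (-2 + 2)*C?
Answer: -326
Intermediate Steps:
h(L, C) = 0 (h(L, C) = -4*(-2 + 2)*C = -0*C = -4*0 = 0)
-326 + h(-11, -23)*525 = -326 + 0*525 = -326 + 0 = -326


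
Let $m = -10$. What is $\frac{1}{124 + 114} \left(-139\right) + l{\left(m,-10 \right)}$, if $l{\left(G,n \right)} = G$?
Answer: $- \frac{2519}{238} \approx -10.584$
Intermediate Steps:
$\frac{1}{124 + 114} \left(-139\right) + l{\left(m,-10 \right)} = \frac{1}{124 + 114} \left(-139\right) - 10 = \frac{1}{238} \left(-139\right) - 10 = - \frac{139}{238} - 10 = - \frac{2519}{238}$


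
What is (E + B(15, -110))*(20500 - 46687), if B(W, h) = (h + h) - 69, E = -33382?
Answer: 881742477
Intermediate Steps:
B(W, h) = -69 + 2*h (B(W, h) = 2*h - 69 = -69 + 2*h)
(E + B(15, -110))*(20500 - 46687) = (-33382 + (-69 + 2*(-110)))*(20500 - 46687) = (-33382 + (-69 - 220))*(-26187) = (-33382 - 289)*(-26187) = -33671*(-26187) = 881742477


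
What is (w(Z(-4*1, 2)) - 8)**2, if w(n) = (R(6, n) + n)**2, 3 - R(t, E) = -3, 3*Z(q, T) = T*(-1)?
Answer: 33856/81 ≈ 417.98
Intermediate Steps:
Z(q, T) = -T/3 (Z(q, T) = (T*(-1))/3 = (-T)/3 = -T/3)
R(t, E) = 6 (R(t, E) = 3 - 1*(-3) = 3 + 3 = 6)
w(n) = (6 + n)**2
(w(Z(-4*1, 2)) - 8)**2 = ((6 - 1/3*2)**2 - 8)**2 = ((6 - 2/3)**2 - 8)**2 = ((16/3)**2 - 8)**2 = (256/9 - 8)**2 = (184/9)**2 = 33856/81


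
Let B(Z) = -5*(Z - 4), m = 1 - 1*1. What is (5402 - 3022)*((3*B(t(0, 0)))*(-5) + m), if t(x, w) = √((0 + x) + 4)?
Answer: -357000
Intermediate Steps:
m = 0 (m = 1 - 1 = 0)
t(x, w) = √(4 + x) (t(x, w) = √(x + 4) = √(4 + x))
B(Z) = 20 - 5*Z (B(Z) = -5*(-4 + Z) = 20 - 5*Z)
(5402 - 3022)*((3*B(t(0, 0)))*(-5) + m) = (5402 - 3022)*((3*(20 - 5*√(4 + 0)))*(-5) + 0) = 2380*((3*(20 - 5*√4))*(-5) + 0) = 2380*((3*(20 - 5*2))*(-5) + 0) = 2380*((3*(20 - 10))*(-5) + 0) = 2380*((3*10)*(-5) + 0) = 2380*(30*(-5) + 0) = 2380*(-150 + 0) = 2380*(-150) = -357000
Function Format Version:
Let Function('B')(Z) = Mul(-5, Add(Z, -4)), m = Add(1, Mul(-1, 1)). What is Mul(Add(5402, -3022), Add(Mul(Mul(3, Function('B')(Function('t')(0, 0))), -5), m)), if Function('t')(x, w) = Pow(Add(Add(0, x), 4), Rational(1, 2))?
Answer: -357000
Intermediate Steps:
m = 0 (m = Add(1, -1) = 0)
Function('t')(x, w) = Pow(Add(4, x), Rational(1, 2)) (Function('t')(x, w) = Pow(Add(x, 4), Rational(1, 2)) = Pow(Add(4, x), Rational(1, 2)))
Function('B')(Z) = Add(20, Mul(-5, Z)) (Function('B')(Z) = Mul(-5, Add(-4, Z)) = Add(20, Mul(-5, Z)))
Mul(Add(5402, -3022), Add(Mul(Mul(3, Function('B')(Function('t')(0, 0))), -5), m)) = Mul(Add(5402, -3022), Add(Mul(Mul(3, Add(20, Mul(-5, Pow(Add(4, 0), Rational(1, 2))))), -5), 0)) = Mul(2380, Add(Mul(Mul(3, Add(20, Mul(-5, Pow(4, Rational(1, 2))))), -5), 0)) = Mul(2380, Add(Mul(Mul(3, Add(20, Mul(-5, 2))), -5), 0)) = Mul(2380, Add(Mul(Mul(3, Add(20, -10)), -5), 0)) = Mul(2380, Add(Mul(Mul(3, 10), -5), 0)) = Mul(2380, Add(Mul(30, -5), 0)) = Mul(2380, Add(-150, 0)) = Mul(2380, -150) = -357000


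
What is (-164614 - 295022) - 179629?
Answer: -639265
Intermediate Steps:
(-164614 - 295022) - 179629 = -459636 - 179629 = -639265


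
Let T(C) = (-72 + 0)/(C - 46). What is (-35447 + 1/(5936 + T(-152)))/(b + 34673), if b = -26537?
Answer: -2314689089/531280800 ≈ -4.3568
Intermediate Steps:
T(C) = -72/(-46 + C)
(-35447 + 1/(5936 + T(-152)))/(b + 34673) = (-35447 + 1/(5936 - 72/(-46 - 152)))/(-26537 + 34673) = (-35447 + 1/(5936 - 72/(-198)))/8136 = (-35447 + 1/(5936 - 72*(-1/198)))*(1/8136) = (-35447 + 1/(5936 + 4/11))*(1/8136) = (-35447 + 1/(65300/11))*(1/8136) = (-35447 + 11/65300)*(1/8136) = -2314689089/65300*1/8136 = -2314689089/531280800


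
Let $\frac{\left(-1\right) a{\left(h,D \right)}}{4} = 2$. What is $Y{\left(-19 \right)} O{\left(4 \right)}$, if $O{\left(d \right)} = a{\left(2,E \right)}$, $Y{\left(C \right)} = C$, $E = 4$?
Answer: $152$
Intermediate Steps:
$a{\left(h,D \right)} = -8$ ($a{\left(h,D \right)} = \left(-4\right) 2 = -8$)
$O{\left(d \right)} = -8$
$Y{\left(-19 \right)} O{\left(4 \right)} = \left(-19\right) \left(-8\right) = 152$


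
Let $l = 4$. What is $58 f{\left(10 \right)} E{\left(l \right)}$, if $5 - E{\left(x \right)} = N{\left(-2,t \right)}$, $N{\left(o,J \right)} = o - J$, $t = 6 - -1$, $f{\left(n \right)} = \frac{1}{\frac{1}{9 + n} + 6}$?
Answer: $\frac{15428}{115} \approx 134.16$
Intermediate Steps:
$f{\left(n \right)} = \frac{1}{6 + \frac{1}{9 + n}}$
$t = 7$ ($t = 6 + 1 = 7$)
$E{\left(x \right)} = 14$ ($E{\left(x \right)} = 5 - \left(-2 - 7\right) = 5 - -9 = 5 + 9 = 14$)
$58 f{\left(10 \right)} E{\left(l \right)} = 58 \frac{9 + 10}{55 + 6 \cdot 10} \cdot 14 = 58 \frac{1}{55 + 60} \cdot 19 \cdot 14 = 58 \cdot \frac{1}{115} \cdot 19 \cdot 14 = 58 \cdot \frac{19}{115} \cdot 14 = \frac{1102}{115} \cdot 14 = \frac{15428}{115}$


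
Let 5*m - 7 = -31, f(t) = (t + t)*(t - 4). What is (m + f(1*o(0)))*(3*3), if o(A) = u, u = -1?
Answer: 234/5 ≈ 46.800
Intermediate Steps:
o(A) = -1
f(t) = 2*t*(-4 + t) (f(t) = (2*t)*(-4 + t) = 2*t*(-4 + t))
m = -24/5 (m = 7/5 + (⅕)*(-31) = 7/5 - 31/5 = -24/5 ≈ -4.8000)
(m + f(1*o(0)))*(3*3) = (-24/5 + 2*(1*(-1))*(-4 + 1*(-1)))*(3*3) = (-24/5 + 2*(-1)*(-4 - 1))*9 = (-24/5 + 2*(-1)*(-5))*9 = (-24/5 + 10)*9 = (26/5)*9 = 234/5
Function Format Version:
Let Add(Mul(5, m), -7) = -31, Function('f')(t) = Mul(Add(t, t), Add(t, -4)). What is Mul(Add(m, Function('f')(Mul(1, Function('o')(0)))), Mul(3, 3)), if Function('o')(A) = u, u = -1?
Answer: Rational(234, 5) ≈ 46.800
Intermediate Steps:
Function('o')(A) = -1
Function('f')(t) = Mul(2, t, Add(-4, t)) (Function('f')(t) = Mul(Mul(2, t), Add(-4, t)) = Mul(2, t, Add(-4, t)))
m = Rational(-24, 5) (m = Add(Rational(7, 5), Mul(Rational(1, 5), -31)) = Add(Rational(7, 5), Rational(-31, 5)) = Rational(-24, 5) ≈ -4.8000)
Mul(Add(m, Function('f')(Mul(1, Function('o')(0)))), Mul(3, 3)) = Mul(Add(Rational(-24, 5), Mul(2, Mul(1, -1), Add(-4, Mul(1, -1)))), Mul(3, 3)) = Mul(Add(Rational(-24, 5), Mul(2, -1, Add(-4, -1))), 9) = Mul(Add(Rational(-24, 5), Mul(2, -1, -5)), 9) = Mul(Add(Rational(-24, 5), 10), 9) = Mul(Rational(26, 5), 9) = Rational(234, 5)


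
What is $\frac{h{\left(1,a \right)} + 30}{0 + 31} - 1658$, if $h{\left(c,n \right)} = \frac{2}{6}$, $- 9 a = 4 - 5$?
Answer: $- \frac{154103}{93} \approx -1657.0$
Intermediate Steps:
$a = \frac{1}{9}$ ($a = - \frac{4 - 5}{9} = \left(- \frac{1}{9}\right) \left(-1\right) = \frac{1}{9} \approx 0.11111$)
$h{\left(c,n \right)} = \frac{1}{3}$ ($h{\left(c,n \right)} = 2 \cdot \frac{1}{6} = \frac{1}{3}$)
$\frac{h{\left(1,a \right)} + 30}{0 + 31} - 1658 = \frac{\frac{1}{3} + 30}{0 + 31} - 1658 = \frac{1}{31} \cdot \frac{91}{3} - 1658 = \frac{91}{93} - 1658 = - \frac{154103}{93}$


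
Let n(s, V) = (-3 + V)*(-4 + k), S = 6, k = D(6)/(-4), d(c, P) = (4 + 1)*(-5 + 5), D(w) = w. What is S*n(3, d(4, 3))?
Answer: 99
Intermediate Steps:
d(c, P) = 0 (d(c, P) = 5*0 = 0)
k = -3/2 (k = 6/(-4) = 6*(-1/4) = -3/2 ≈ -1.5000)
n(s, V) = 33/2 - 11*V/2 (n(s, V) = (-3 + V)*(-4 - 3/2) = (-3 + V)*(-11/2) = 33/2 - 11*V/2)
S*n(3, d(4, 3)) = 6*(33/2 - 11/2*0) = 6*(33/2 + 0) = 6*(33/2) = 99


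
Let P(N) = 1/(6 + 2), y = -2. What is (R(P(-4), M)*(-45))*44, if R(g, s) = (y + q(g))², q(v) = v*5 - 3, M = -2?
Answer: -606375/16 ≈ -37898.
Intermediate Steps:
P(N) = ⅛ (P(N) = 1/8 = ⅛)
q(v) = -3 + 5*v (q(v) = 5*v - 3 = -3 + 5*v)
R(g, s) = (-5 + 5*g)² (R(g, s) = (-2 + (-3 + 5*g))² = (-5 + 5*g)²)
(R(P(-4), M)*(-45))*44 = ((25*(-1 + ⅛)²)*(-45))*44 = ((25*(-7/8)²)*(-45))*44 = ((25*(49/64))*(-45))*44 = ((1225/64)*(-45))*44 = -55125/64*44 = -606375/16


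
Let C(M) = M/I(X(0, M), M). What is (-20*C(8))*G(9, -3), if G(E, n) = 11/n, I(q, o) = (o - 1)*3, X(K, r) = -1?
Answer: 1760/63 ≈ 27.936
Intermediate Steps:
I(q, o) = -3 + 3*o (I(q, o) = (-1 + o)*3 = -3 + 3*o)
C(M) = M/(-3 + 3*M)
(-20*C(8))*G(9, -3) = (-20*8/(3*(-1 + 8)))*(11/(-3)) = (-20*8/(3*7))*(11*(-1/3)) = -20*8/(3*7)*(-11/3) = -20*8/21*(-11/3) = -160/21*(-11/3) = 1760/63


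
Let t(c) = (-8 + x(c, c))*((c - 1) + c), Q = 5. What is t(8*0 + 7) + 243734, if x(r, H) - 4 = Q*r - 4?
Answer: 244085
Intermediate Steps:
x(r, H) = 5*r (x(r, H) = 4 + (5*r - 4) = 4 + (-4 + 5*r) = 5*r)
t(c) = (-1 + 2*c)*(-8 + 5*c) (t(c) = (-8 + 5*c)*((c - 1) + c) = (-8 + 5*c)*((-1 + c) + c) = (-8 + 5*c)*(-1 + 2*c) = (-1 + 2*c)*(-8 + 5*c))
t(8*0 + 7) + 243734 = (8 - 21*(8*0 + 7) + 10*(8*0 + 7)**2) + 243734 = (8 - 21*(0 + 7) + 10*(0 + 7)**2) + 243734 = (8 - 21*7 + 10*7**2) + 243734 = (8 - 147 + 10*49) + 243734 = (8 - 147 + 490) + 243734 = 351 + 243734 = 244085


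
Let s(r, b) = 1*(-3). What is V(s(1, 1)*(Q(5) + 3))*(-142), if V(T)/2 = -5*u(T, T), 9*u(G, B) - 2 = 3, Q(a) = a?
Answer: 7100/9 ≈ 788.89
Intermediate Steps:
s(r, b) = -3
u(G, B) = 5/9 (u(G, B) = 2/9 + (1/9)*3 = 2/9 + 1/3 = 5/9)
V(T) = -50/9 (V(T) = 2*(-5*5/9) = 2*(-25/9) = -50/9)
V(s(1, 1)*(Q(5) + 3))*(-142) = -50/9*(-142) = 7100/9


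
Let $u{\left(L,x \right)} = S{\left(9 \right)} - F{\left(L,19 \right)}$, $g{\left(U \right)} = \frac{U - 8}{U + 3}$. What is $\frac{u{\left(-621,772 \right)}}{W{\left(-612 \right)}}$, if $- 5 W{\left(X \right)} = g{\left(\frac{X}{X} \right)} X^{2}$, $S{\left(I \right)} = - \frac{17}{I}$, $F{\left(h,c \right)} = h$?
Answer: $\frac{995}{210681} \approx 0.0047228$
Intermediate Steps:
$g{\left(U \right)} = \frac{-8 + U}{3 + U}$
$W{\left(X \right)} = \frac{7 X^{2}}{20}$ ($W{\left(X \right)} = - \frac{\frac{-8 + \frac{X}{X}}{3 + \frac{X}{X}} X^{2}}{5} = - \frac{\frac{-8 + 1}{3 + 1} X^{2}}{5} = - \frac{\frac{1}{4} \left(-7\right) X^{2}}{5} = - \frac{\left(- \frac{7}{4}\right) X^{2}}{5} = \frac{7 X^{2}}{20}$)
$u{\left(L,x \right)} = - \frac{17}{9} - L$
$\frac{u{\left(-621,772 \right)}}{W{\left(-612 \right)}} = \frac{- \frac{17}{9} - -621}{\frac{7}{20} \left(-612\right)^{2}} = \frac{- \frac{17}{9} + 621}{\frac{7}{20} \cdot 374544} = \frac{5572}{9 \cdot \frac{655452}{5}} = \frac{5572}{9} \cdot \frac{5}{655452} = \frac{995}{210681}$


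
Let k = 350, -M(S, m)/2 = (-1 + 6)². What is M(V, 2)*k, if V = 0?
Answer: -17500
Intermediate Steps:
M(S, m) = -50 (M(S, m) = -2*(-1 + 6)² = -2*5² = -2*25 = -50)
M(V, 2)*k = -50*350 = -17500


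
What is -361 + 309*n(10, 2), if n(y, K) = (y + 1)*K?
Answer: 6437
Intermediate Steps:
n(y, K) = K*(1 + y) (n(y, K) = (1 + y)*K = K*(1 + y))
-361 + 309*n(10, 2) = -361 + 309*(2*(1 + 10)) = -361 + 309*(2*11) = -361 + 309*22 = -361 + 6798 = 6437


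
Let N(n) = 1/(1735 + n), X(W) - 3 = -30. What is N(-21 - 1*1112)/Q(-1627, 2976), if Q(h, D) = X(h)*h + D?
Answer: 1/28236810 ≈ 3.5415e-8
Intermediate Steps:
X(W) = -27 (X(W) = 3 - 30 = -27)
Q(h, D) = D - 27*h (Q(h, D) = -27*h + D = D - 27*h)
N(-21 - 1*1112)/Q(-1627, 2976) = 1/((1735 + (-21 - 1*1112))*(2976 - 27*(-1627))) = 1/((1735 + (-21 - 1112))*(2976 + 43929)) = 1/((1735 - 1133)*46905) = (1/46905)/602 = (1/602)*(1/46905) = 1/28236810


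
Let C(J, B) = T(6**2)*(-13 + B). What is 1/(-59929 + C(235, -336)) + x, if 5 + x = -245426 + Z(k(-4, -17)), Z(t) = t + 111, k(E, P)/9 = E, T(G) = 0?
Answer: -14703939725/59929 ≈ -2.4536e+5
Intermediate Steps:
k(E, P) = 9*E
Z(t) = 111 + t
x = -245356 (x = -5 + (-245426 + (111 + 9*(-4))) = -5 + (-245426 + (111 - 36)) = -5 + (-245426 + 75) = -5 - 245351 = -245356)
C(J, B) = 0 (C(J, B) = 0*(-13 + B) = 0)
1/(-59929 + C(235, -336)) + x = 1/(-59929 + 0) - 245356 = 1/(-59929) - 245356 = -1/59929 - 245356 = -14703939725/59929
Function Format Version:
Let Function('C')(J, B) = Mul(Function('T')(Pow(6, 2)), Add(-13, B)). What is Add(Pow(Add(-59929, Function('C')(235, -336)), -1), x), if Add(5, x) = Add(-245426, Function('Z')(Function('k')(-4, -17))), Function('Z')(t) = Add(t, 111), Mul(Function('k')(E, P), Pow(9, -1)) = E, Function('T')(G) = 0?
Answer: Rational(-14703939725, 59929) ≈ -2.4536e+5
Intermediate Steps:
Function('k')(E, P) = Mul(9, E)
Function('Z')(t) = Add(111, t)
x = -245356 (x = Add(-5, Add(-245426, Add(111, Mul(9, -4)))) = Add(-5, Add(-245426, Add(111, -36))) = Add(-5, Add(-245426, 75)) = Add(-5, -245351) = -245356)
Function('C')(J, B) = 0 (Function('C')(J, B) = Mul(0, Add(-13, B)) = 0)
Add(Pow(Add(-59929, Function('C')(235, -336)), -1), x) = Add(Pow(Add(-59929, 0), -1), -245356) = Add(Pow(-59929, -1), -245356) = Add(Rational(-1, 59929), -245356) = Rational(-14703939725, 59929)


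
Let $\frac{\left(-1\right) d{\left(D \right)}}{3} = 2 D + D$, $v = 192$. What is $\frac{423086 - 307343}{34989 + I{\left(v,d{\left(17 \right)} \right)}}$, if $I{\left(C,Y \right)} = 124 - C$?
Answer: $\frac{115743}{34921} \approx 3.3144$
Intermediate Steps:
$d{\left(D \right)} = - 9 D$ ($d{\left(D \right)} = - 3 \left(2 D + D\right) = - 3 \cdot 3 D = - 9 D$)
$\frac{423086 - 307343}{34989 + I{\left(v,d{\left(17 \right)} \right)}} = \frac{423086 - 307343}{34989 + \left(124 - 192\right)} = \frac{115743}{34989 + \left(124 - 192\right)} = \frac{115743}{34989 - 68} = \frac{115743}{34921}$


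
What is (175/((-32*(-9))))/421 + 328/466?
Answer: 19925447/28250784 ≈ 0.70531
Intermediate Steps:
(175/((-32*(-9))))/421 + 328/466 = (175/288)*(1/421) + 328*(1/466) = (175*(1/288))*(1/421) + 164/233 = (175/288)*(1/421) + 164/233 = 175/121248 + 164/233 = 19925447/28250784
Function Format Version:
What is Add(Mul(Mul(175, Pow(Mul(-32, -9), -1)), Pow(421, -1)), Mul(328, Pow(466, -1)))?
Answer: Rational(19925447, 28250784) ≈ 0.70531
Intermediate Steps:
Add(Mul(Mul(175, Pow(Mul(-32, -9), -1)), Pow(421, -1)), Mul(328, Pow(466, -1))) = Add(Mul(Mul(175, Pow(288, -1)), Rational(1, 421)), Mul(328, Rational(1, 466))) = Add(Mul(Mul(175, Rational(1, 288)), Rational(1, 421)), Rational(164, 233)) = Add(Mul(Rational(175, 288), Rational(1, 421)), Rational(164, 233)) = Add(Rational(175, 121248), Rational(164, 233)) = Rational(19925447, 28250784)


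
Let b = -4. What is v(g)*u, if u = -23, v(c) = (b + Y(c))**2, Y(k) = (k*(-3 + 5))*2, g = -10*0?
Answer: -368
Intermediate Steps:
g = 0
Y(k) = 4*k (Y(k) = (k*2)*2 = (2*k)*2 = 4*k)
v(c) = (-4 + 4*c)**2
v(g)*u = (16*(-1 + 0)**2)*(-23) = (16*(-1)**2)*(-23) = (16*1)*(-23) = 16*(-23) = -368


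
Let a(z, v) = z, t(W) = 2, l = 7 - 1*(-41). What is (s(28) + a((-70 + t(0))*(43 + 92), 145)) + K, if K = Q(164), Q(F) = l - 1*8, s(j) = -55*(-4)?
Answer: -8920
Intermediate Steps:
l = 48 (l = 7 + 41 = 48)
s(j) = 220
Q(F) = 40 (Q(F) = 48 - 1*8 = 48 - 8 = 40)
K = 40
(s(28) + a((-70 + t(0))*(43 + 92), 145)) + K = (220 + (-70 + 2)*(43 + 92)) + 40 = (220 - 68*135) + 40 = (220 - 9180) + 40 = -8960 + 40 = -8920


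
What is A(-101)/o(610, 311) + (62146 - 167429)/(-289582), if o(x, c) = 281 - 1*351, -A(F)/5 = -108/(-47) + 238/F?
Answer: 3458196909/9622520278 ≈ 0.35939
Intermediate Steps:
A(F) = -540/47 - 1190/F (A(F) = -5*(-108/(-47) + 238/F) = -5*(-108*(-1/47) + 238/F) = -5*(108/47 + 238/F) = -540/47 - 1190/F)
o(x, c) = -70 (o(x, c) = 281 - 351 = -70)
A(-101)/o(610, 311) + (62146 - 167429)/(-289582) = (-540/47 - 1190/(-101))/(-70) + (62146 - 167429)/(-289582) = (-540/47 - 1190*(-1/101))*(-1/70) - 105283*(-1/289582) = (-540/47 + 1190/101)*(-1/70) + 105283/289582 = (1390/4747)*(-1/70) + 105283/289582 = -139/33229 + 105283/289582 = 3458196909/9622520278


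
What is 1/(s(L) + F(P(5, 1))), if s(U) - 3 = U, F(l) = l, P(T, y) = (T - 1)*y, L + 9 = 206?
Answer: 1/204 ≈ 0.0049020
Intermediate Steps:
L = 197 (L = -9 + 206 = 197)
P(T, y) = y*(-1 + T) (P(T, y) = (-1 + T)*y = y*(-1 + T))
s(U) = 3 + U
1/(s(L) + F(P(5, 1))) = 1/((3 + 197) + 1*(-1 + 5)) = 1/(200 + 1*4) = 1/(200 + 4) = 1/204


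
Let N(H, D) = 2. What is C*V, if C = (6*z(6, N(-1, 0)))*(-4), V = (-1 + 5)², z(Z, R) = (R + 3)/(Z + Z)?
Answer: -160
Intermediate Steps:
z(Z, R) = (3 + R)/(2*Z) (z(Z, R) = (3 + R)/((2*Z)) = (3 + R)*(1/(2*Z)) = (3 + R)/(2*Z))
V = 16 (V = 4² = 16)
C = -10 (C = (6*((½)*(3 + 2)/6))*(-4) = (6*((½)*(⅙)*5))*(-4) = (6*(5/12))*(-4) = (5/2)*(-4) = -10)
C*V = -10*16 = -160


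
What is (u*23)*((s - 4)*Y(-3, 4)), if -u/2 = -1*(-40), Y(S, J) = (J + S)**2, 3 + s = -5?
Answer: 22080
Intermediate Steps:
s = -8 (s = -3 - 5 = -8)
u = -80 (u = -(-2)*(-40) = -2*40 = -80)
(u*23)*((s - 4)*Y(-3, 4)) = (-80*23)*((-8 - 4)*(4 - 3)**2) = -(-22080)*1**2 = -(-22080) = -1840*(-12) = 22080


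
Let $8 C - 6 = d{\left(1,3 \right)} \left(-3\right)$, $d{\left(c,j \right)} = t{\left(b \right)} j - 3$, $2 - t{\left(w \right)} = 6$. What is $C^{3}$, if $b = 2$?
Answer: $\frac{132651}{512} \approx 259.08$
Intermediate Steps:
$t{\left(w \right)} = -4$ ($t{\left(w \right)} = 2 - 6 = -4$)
$d{\left(c,j \right)} = -3 - 4 j$ ($d{\left(c,j \right)} = - 4 j - 3 = -3 - 4 j$)
$C = \frac{51}{8}$ ($C = \frac{3}{4} + \frac{\left(-3 - 12\right) \left(-3\right)}{8} = \frac{3}{4} + \frac{\left(-15\right) \left(-3\right)}{8} = \frac{3}{4} + \frac{1}{8} \cdot 45 = \frac{3}{4} + \frac{45}{8} = \frac{51}{8} \approx 6.375$)
$C^{3} = \left(\frac{51}{8}\right)^{3} = \frac{132651}{512}$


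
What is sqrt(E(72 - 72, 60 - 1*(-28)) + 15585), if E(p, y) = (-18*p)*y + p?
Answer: sqrt(15585) ≈ 124.84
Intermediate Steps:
E(p, y) = p - 18*p*y (E(p, y) = -18*p*y + p = p - 18*p*y)
sqrt(E(72 - 72, 60 - 1*(-28)) + 15585) = sqrt((72 - 72)*(1 - 18*(60 - 1*(-28))) + 15585) = sqrt(0*(1 - 18*(60 + 28)) + 15585) = sqrt(0*(1 - 18*88) + 15585) = sqrt(0*(1 - 1584) + 15585) = sqrt(0*(-1583) + 15585) = sqrt(0 + 15585) = sqrt(15585)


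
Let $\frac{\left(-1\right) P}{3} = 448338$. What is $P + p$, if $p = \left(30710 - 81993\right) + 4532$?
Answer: $-1391765$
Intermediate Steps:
$P = -1345014$ ($P = \left(-3\right) 448338 = -1345014$)
$p = -46751$ ($p = -51283 + 4532 = -46751$)
$P + p = -1345014 - 46751 = -1391765$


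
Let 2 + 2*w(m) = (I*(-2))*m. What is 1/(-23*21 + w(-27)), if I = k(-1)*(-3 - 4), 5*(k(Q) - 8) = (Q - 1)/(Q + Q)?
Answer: -5/10169 ≈ -0.00049169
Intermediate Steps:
k(Q) = 8 + (-1 + Q)/(10*Q) (k(Q) = 8 + ((Q - 1)/(Q + Q))/5 = 8 + ((-1 + Q)/((2*Q)))/5 = 8 + ((-1 + Q)*(1/(2*Q)))/5 = 8 + ((-1 + Q)/(2*Q))/5 = 8 + (-1 + Q)/(10*Q))
I = -287/5 (I = ((1/10)*(-1 + 81*(-1))/(-1))*(-3 - 4) = ((1/10)*(-1)*(-1 - 81))*(-7) = ((1/10)*(-1)*(-82))*(-7) = (41/5)*(-7) = -287/5 ≈ -57.400)
w(m) = -1 + 287*m/5 (w(m) = -1 + ((-287/5*(-2))*m)/2 = -1 + (574*m/5)/2 = -1 + 287*m/5)
1/(-23*21 + w(-27)) = 1/(-23*21 + (-1 + (287/5)*(-27))) = 1/(-483 + (-1 - 7749/5)) = 1/(-483 - 7754/5) = 1/(-10169/5) = -5/10169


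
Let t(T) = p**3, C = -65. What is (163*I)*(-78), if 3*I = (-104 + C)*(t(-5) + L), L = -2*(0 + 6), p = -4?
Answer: -54432872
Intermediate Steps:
L = -12 (L = -2*6 = -12)
t(T) = -64 (t(T) = (-4)**3 = -64)
I = 12844/3 (I = ((-104 - 65)*(-64 - 12))/3 = (-169*(-76))/3 = (1/3)*12844 = 12844/3 ≈ 4281.3)
(163*I)*(-78) = (163*(12844/3))*(-78) = (2093572/3)*(-78) = -54432872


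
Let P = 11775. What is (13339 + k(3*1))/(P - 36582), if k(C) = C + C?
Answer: -13345/24807 ≈ -0.53795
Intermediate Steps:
k(C) = 2*C
(13339 + k(3*1))/(P - 36582) = (13339 + 2*(3*1))/(11775 - 36582) = (13339 + 2*3)/(-24807) = (13339 + 6)*(-1/24807) = 13345*(-1/24807) = -13345/24807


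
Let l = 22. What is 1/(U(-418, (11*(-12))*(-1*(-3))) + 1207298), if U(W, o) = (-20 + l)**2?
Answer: 1/1207302 ≈ 8.2829e-7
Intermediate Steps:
U(W, o) = 4 (U(W, o) = (-20 + 22)**2 = 2**2 = 4)
1/(U(-418, (11*(-12))*(-1*(-3))) + 1207298) = 1/(4 + 1207298) = 1/1207302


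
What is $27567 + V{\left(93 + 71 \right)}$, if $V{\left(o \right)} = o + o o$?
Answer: $54627$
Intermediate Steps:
$V{\left(o \right)} = o + o^{2}$
$27567 + V{\left(93 + 71 \right)} = 27567 + \left(93 + 71\right) \left(1 + \left(93 + 71\right)\right) = 27567 + 164 \left(1 + 164\right) = 27567 + 164 \cdot 165 = 27567 + 27060 = 54627$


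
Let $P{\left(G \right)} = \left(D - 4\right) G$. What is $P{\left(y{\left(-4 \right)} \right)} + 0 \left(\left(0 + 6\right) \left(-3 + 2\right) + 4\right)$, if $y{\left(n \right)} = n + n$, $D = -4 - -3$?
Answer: $40$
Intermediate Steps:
$D = -1$ ($D = -4 + 3 = -1$)
$y{\left(n \right)} = 2 n$
$P{\left(G \right)} = - 5 G$ ($P{\left(G \right)} = \left(-1 - 4\right) G = - 5 G$)
$P{\left(y{\left(-4 \right)} \right)} + 0 \left(\left(0 + 6\right) \left(-3 + 2\right) + 4\right) = - 5 \cdot 2 \left(-4\right) + 0 \left(\left(0 + 6\right) \left(-3 + 2\right) + 4\right) = \left(-5\right) \left(-8\right) + 0 \left(6 \left(-1\right) + 4\right) = 40 + 0 \left(-6 + 4\right) = 40 + 0 \left(-2\right) = 40 + 0 = 40$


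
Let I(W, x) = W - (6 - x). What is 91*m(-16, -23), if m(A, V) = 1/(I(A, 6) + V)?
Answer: -7/3 ≈ -2.3333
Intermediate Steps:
I(W, x) = -6 + W + x (I(W, x) = W + (-6 + x) = -6 + W + x)
m(A, V) = 1/(A + V) (m(A, V) = 1/((-6 + A + 6) + V) = 1/(A + V))
91*m(-16, -23) = 91/(-16 - 23) = 91/(-39) = 91*(-1/39) = -7/3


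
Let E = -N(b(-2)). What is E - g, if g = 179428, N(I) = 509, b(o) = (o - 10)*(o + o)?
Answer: -179937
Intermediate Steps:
b(o) = 2*o*(-10 + o) (b(o) = (-10 + o)*(2*o) = 2*o*(-10 + o))
E = -509 (E = -1*509 = -509)
E - g = -509 - 1*179428 = -509 - 179428 = -179937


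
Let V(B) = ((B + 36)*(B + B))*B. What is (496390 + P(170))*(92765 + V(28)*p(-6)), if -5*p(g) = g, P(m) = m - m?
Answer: 105824093486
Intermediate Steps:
P(m) = 0
p(g) = -g/5
V(B) = 2*B**2*(36 + B) (V(B) = ((36 + B)*(2*B))*B = (2*B*(36 + B))*B = 2*B**2*(36 + B))
(496390 + P(170))*(92765 + V(28)*p(-6)) = (496390 + 0)*(92765 + (2*28**2*(36 + 28))*(-1/5*(-6))) = 496390*(92765 + (2*784*64)*(6/5)) = 496390*(92765 + 100352*(6/5)) = 496390*(92765 + 602112/5) = 496390*(1065937/5) = 105824093486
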